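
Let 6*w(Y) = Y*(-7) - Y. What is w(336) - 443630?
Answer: -444078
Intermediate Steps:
w(Y) = -4*Y/3 (w(Y) = (Y*(-7) - Y)/6 = (-7*Y - Y)/6 = (-8*Y)/6 = -4*Y/3)
w(336) - 443630 = -4/3*336 - 443630 = -448 - 443630 = -444078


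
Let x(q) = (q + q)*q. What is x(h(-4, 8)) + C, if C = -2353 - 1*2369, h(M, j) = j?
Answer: -4594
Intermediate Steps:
x(q) = 2*q² (x(q) = (2*q)*q = 2*q²)
C = -4722 (C = -2353 - 2369 = -4722)
x(h(-4, 8)) + C = 2*8² - 4722 = 2*64 - 4722 = 128 - 4722 = -4594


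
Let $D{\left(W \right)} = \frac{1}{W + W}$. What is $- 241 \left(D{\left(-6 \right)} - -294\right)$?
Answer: $- \frac{850007}{12} \approx -70834.0$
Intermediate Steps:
$D{\left(W \right)} = \frac{1}{2 W}$
$- 241 \left(D{\left(-6 \right)} - -294\right) = - 241 \left(\frac{1}{2 \left(-6\right)} - -294\right) = - 241 \left(\frac{1}{2} \left(- \frac{1}{6}\right) + 294\right) = - 241 \left(- \frac{1}{12} + 294\right) = \left(-241\right) \frac{3527}{12} = - \frac{850007}{12}$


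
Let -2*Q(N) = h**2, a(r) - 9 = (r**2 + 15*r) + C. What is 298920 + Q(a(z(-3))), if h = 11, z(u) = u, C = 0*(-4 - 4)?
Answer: 597719/2 ≈ 2.9886e+5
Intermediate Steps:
C = 0 (C = 0*(-8) = 0)
a(r) = 9 + r**2 + 15*r (a(r) = 9 + ((r**2 + 15*r) + 0) = 9 + (r**2 + 15*r) = 9 + r**2 + 15*r)
Q(N) = -121/2 (Q(N) = -1/2*11**2 = -1/2*121 = -121/2)
298920 + Q(a(z(-3))) = 298920 - 121/2 = 597719/2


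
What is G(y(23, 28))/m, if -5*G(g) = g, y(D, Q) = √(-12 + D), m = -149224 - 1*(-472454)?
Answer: -√11/1616150 ≈ -2.0522e-6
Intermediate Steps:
m = 323230 (m = -149224 + 472454 = 323230)
G(g) = -g/5
G(y(23, 28))/m = -√(-12 + 23)/5/323230 = -√11/5*(1/323230) = -√11/1616150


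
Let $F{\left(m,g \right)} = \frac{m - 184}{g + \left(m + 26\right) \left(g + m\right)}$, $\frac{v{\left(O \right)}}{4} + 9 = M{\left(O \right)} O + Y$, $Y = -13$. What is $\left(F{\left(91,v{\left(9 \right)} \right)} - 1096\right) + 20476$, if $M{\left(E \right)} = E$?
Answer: $\frac{746033007}{38495} \approx 19380.0$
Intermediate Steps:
$v{\left(O \right)} = -88 + 4 O^{2}$ ($v{\left(O \right)} = -36 + 4 \left(O O - 13\right) = -36 + 4 \left(O^{2} - 13\right) = -36 + 4 \left(-13 + O^{2}\right) = -36 + \left(-52 + 4 O^{2}\right) = -88 + 4 O^{2}$)
$F{\left(m,g \right)} = \frac{-184 + m}{g + \left(26 + m\right) \left(g + m\right)}$
$\left(F{\left(91,v{\left(9 \right)} \right)} - 1096\right) + 20476 = \left(\frac{-184 + 91}{91^{2} + 26 \cdot 91 + 27 \left(-88 + 4 \cdot 9^{2}\right) + \left(-88 + 4 \cdot 9^{2}\right) 91} - 1096\right) + 20476 = \left(\frac{1}{8281 + 2366 + 27 \left(-88 + 4 \cdot 81\right) + \left(-88 + 4 \cdot 81\right) 91} \left(-93\right) - 1096\right) + 20476 = \left(\frac{1}{8281 + 2366 + 27 \left(-88 + 324\right) + \left(-88 + 324\right) 91} \left(-93\right) - 1096\right) + 20476 = \left(\frac{1}{8281 + 2366 + 27 \cdot 236 + 236 \cdot 91} \left(-93\right) - 1096\right) + 20476 = \left(\frac{1}{8281 + 2366 + 6372 + 21476} \left(-93\right) - 1096\right) + 20476 = \left(\frac{1}{38495} \left(-93\right) - 1096\right) + 20476 = \left(- \frac{93}{38495} - 1096\right) + 20476 = - \frac{42190613}{38495} + 20476 = \frac{746033007}{38495}$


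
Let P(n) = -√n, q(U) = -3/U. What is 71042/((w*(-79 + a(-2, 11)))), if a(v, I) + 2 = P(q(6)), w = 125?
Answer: -11508804/1640375 + 71042*I*√2/1640375 ≈ -7.016 + 0.061247*I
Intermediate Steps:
a(v, I) = -2 - I*√2/2 (a(v, I) = -2 - √(-3/6) = -2 - √(-3*⅙) = -2 - √(-½) = -2 - I*√2/2)
71042/((w*(-79 + a(-2, 11)))) = 71042/((125*(-79 + (-2 - I*√2/2)))) = 71042/((125*(-81 - I*√2/2))) = 71042/(-10125 - 125*I*√2/2)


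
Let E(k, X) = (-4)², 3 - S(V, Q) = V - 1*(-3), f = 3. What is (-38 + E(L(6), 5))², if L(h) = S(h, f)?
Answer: 484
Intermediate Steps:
S(V, Q) = -V (S(V, Q) = 3 - (V - 1*(-3)) = 3 - (V + 3) = 3 - (3 + V) = 3 + (-3 - V) = -V)
L(h) = -h
E(k, X) = 16
(-38 + E(L(6), 5))² = (-38 + 16)² = (-22)² = 484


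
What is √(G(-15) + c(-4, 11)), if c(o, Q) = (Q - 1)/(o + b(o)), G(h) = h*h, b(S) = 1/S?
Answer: √64345/17 ≈ 14.921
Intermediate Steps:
G(h) = h²
c(o, Q) = (-1 + Q)/(o + 1/o) (c(o, Q) = (Q - 1)/(o + 1/o) = (-1 + Q)/(o + 1/o))
√(G(-15) + c(-4, 11)) = √((-15)² - 4*(-1 + 11)/(1 + (-4)²)) = √(225 - 4*10/(1 + 16)) = √(225 - 4*10/17) = √(225 - 4*1/17*10) = √(225 - 40/17) = √(3785/17) = √64345/17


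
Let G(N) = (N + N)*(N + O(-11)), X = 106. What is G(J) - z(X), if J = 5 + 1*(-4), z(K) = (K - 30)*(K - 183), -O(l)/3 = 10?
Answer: 5794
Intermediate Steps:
O(l) = -30 (O(l) = -3*10 = -30)
z(K) = (-183 + K)*(-30 + K) (z(K) = (-30 + K)*(-183 + K) = (-183 + K)*(-30 + K))
J = 1 (J = 5 - 4 = 1)
G(N) = 2*N*(-30 + N) (G(N) = (N + N)*(N - 30) = (2*N)*(-30 + N) = 2*N*(-30 + N))
G(J) - z(X) = 2*1*(-30 + 1) - (5490 + 106**2 - 213*106) = 2*1*(-29) - (5490 + 11236 - 22578) = -58 - 1*(-5852) = -58 + 5852 = 5794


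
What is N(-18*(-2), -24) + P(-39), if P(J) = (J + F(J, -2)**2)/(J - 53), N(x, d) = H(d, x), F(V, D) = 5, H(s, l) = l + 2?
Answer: 1755/46 ≈ 38.152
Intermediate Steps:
H(s, l) = 2 + l
N(x, d) = 2 + x
P(J) = (25 + J)/(-53 + J) (P(J) = (J + 5**2)/(J - 53) = (J + 25)/(-53 + J) = (25 + J)/(-53 + J))
N(-18*(-2), -24) + P(-39) = (2 - 18*(-2)) + (25 - 39)/(-53 - 39) = (2 + 36) - 14/(-92) = 38 - 1/92*(-14) = 38 + 7/46 = 1755/46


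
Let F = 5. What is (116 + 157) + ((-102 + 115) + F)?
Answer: 291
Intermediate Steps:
(116 + 157) + ((-102 + 115) + F) = (116 + 157) + ((-102 + 115) + 5) = 273 + (13 + 5) = 273 + 18 = 291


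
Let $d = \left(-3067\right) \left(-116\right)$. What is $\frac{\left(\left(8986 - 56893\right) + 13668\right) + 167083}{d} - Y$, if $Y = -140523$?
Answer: $\frac{12498570400}{88943} \approx 1.4052 \cdot 10^{5}$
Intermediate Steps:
$d = 355772$
$\frac{\left(\left(8986 - 56893\right) + 13668\right) + 167083}{d} - Y = \frac{\left(\left(8986 - 56893\right) + 13668\right) + 167083}{355772} - -140523 = \left(\left(\left(8986 - 56893\right) + 13668\right) + 167083\right) \frac{1}{355772} + 140523 = \left(\left(-47907 + 13668\right) + 167083\right) \frac{1}{355772} + 140523 = \left(-34239 + 167083\right) \frac{1}{355772} + 140523 = 132844 \cdot \frac{1}{355772} + 140523 = \frac{33211}{88943} + 140523 = \frac{12498570400}{88943}$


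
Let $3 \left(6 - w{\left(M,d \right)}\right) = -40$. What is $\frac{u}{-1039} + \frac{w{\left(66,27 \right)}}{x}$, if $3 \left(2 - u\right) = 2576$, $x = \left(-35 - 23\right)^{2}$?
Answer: $\frac{50033}{60262} \approx 0.83026$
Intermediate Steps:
$w{\left(M,d \right)} = \frac{58}{3}$ ($w{\left(M,d \right)} = 6 - - \frac{40}{3} = 6 + \frac{40}{3} = \frac{58}{3}$)
$x = 3364$ ($x = \left(-58\right)^{2} = 3364$)
$u = - \frac{2570}{3}$ ($u = 2 - \frac{2576}{3} = - \frac{2570}{3} \approx -856.67$)
$\frac{u}{-1039} + \frac{w{\left(66,27 \right)}}{x} = - \frac{2570}{3 \left(-1039\right)} + \frac{58}{3 \cdot 3364} = \left(- \frac{2570}{3}\right) \left(- \frac{1}{1039}\right) + \frac{58}{3} \cdot \frac{1}{3364} = \frac{2570}{3117} + \frac{1}{174} = \frac{50033}{60262}$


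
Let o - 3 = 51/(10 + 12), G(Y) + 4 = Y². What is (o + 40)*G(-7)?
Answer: 44865/22 ≈ 2039.3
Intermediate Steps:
G(Y) = -4 + Y²
o = 117/22 (o = 3 + 51/(10 + 12) = 3 + 51/22 = 117/22 ≈ 5.3182)
(o + 40)*G(-7) = (117/22 + 40)*(-4 + (-7)²) = 997*(-4 + 49)/22 = (997/22)*45 = 44865/22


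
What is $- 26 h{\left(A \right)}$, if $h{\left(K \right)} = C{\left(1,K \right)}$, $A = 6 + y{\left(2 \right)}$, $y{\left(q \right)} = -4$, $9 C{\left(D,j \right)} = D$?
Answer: $- \frac{26}{9} \approx -2.8889$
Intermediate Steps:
$C{\left(D,j \right)} = \frac{D}{9}$
$A = 2$ ($A = 6 - 4 = 2$)
$h{\left(K \right)} = \frac{1}{9}$ ($h{\left(K \right)} = \frac{1}{9} \cdot 1 = \frac{1}{9}$)
$- 26 h{\left(A \right)} = \left(-26\right) \frac{1}{9} = - \frac{26}{9}$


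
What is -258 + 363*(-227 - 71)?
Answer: -108432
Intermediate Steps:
-258 + 363*(-227 - 71) = -258 + 363*(-298) = -258 - 108174 = -108432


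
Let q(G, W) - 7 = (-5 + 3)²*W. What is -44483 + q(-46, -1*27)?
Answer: -44584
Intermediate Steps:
q(G, W) = 7 + 4*W (q(G, W) = 7 + (-5 + 3)²*W = 7 + (-2)²*W = 7 + 4*W)
-44483 + q(-46, -1*27) = -44483 + (7 + 4*(-1*27)) = -44483 + (7 + 4*(-27)) = -44483 + (7 - 108) = -44483 - 101 = -44584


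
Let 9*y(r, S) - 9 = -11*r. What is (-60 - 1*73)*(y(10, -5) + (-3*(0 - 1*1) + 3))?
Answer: 6251/9 ≈ 694.56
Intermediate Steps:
y(r, S) = 1 - 11*r/9 (y(r, S) = 1 + (-11*r)/9 = 1 - 11*r/9)
(-60 - 1*73)*(y(10, -5) + (-3*(0 - 1*1) + 3)) = (-60 - 1*73)*((1 - 11/9*10) + (-3*(0 - 1*1) + 3)) = (-60 - 73)*((1 - 110/9) + (-3*(0 - 1) + 3)) = -133*(-101/9 + (-3*(-1) + 3)) = -133*(-101/9 + (3 + 3)) = -133*(-101/9 + 6) = -133*(-47/9) = 6251/9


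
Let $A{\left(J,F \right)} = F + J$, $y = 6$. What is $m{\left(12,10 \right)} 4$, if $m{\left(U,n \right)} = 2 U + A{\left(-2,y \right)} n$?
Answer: $256$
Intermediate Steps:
$m{\left(U,n \right)} = 2 U + 4 n$ ($m{\left(U,n \right)} = 2 U + \left(6 - 2\right) n = 2 U + 4 n$)
$m{\left(12,10 \right)} 4 = \left(2 \cdot 12 + 4 \cdot 10\right) 4 = \left(24 + 40\right) 4 = 64 \cdot 4 = 256$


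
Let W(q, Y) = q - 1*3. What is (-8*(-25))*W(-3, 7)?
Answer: -1200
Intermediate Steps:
W(q, Y) = -3 + q (W(q, Y) = q - 3 = -3 + q)
(-8*(-25))*W(-3, 7) = (-8*(-25))*(-3 - 3) = 200*(-6) = -1200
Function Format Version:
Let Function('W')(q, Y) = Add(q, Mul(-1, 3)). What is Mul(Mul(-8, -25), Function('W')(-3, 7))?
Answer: -1200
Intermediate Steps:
Function('W')(q, Y) = Add(-3, q) (Function('W')(q, Y) = Add(q, -3) = Add(-3, q))
Mul(Mul(-8, -25), Function('W')(-3, 7)) = Mul(Mul(-8, -25), Add(-3, -3)) = Mul(200, -6) = -1200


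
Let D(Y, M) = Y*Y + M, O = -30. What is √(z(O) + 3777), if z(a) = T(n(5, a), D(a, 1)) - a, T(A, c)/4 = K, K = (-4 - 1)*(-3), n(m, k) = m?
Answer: √3867 ≈ 62.185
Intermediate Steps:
D(Y, M) = M + Y² (D(Y, M) = Y² + M = M + Y²)
K = 15 (K = -5*(-3) = 15)
T(A, c) = 60 (T(A, c) = 4*15 = 60)
z(a) = 60 - a
√(z(O) + 3777) = √((60 - 1*(-30)) + 3777) = √((60 + 30) + 3777) = √(90 + 3777) = √3867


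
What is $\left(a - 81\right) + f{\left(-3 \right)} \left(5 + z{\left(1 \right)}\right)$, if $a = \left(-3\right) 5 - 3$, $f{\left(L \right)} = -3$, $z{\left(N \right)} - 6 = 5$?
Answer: $-147$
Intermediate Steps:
$z{\left(N \right)} = 11$ ($z{\left(N \right)} = 6 + 5 = 11$)
$a = -18$ ($a = -15 - 3 = -18$)
$\left(a - 81\right) + f{\left(-3 \right)} \left(5 + z{\left(1 \right)}\right) = \left(-18 - 81\right) - 3 \left(5 + 11\right) = -99 - 48 = -147$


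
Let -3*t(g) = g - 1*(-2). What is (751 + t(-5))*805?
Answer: 605360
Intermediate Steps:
t(g) = -⅔ - g/3 (t(g) = -(g - 1*(-2))/3 = -(g + 2)/3 = -(2 + g)/3 = -⅔ - g/3)
(751 + t(-5))*805 = (751 + (-⅔ - ⅓*(-5)))*805 = (751 + (-⅔ + 5/3))*805 = (751 + 1)*805 = 752*805 = 605360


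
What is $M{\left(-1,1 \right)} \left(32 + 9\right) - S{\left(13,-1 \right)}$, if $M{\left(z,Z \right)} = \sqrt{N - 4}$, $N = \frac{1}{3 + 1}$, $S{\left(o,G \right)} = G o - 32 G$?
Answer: $-19 + \frac{41 i \sqrt{15}}{2} \approx -19.0 + 79.396 i$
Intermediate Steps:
$S{\left(o,G \right)} = - 32 G + G o$
$N = \frac{1}{4} \approx 0.25$
$M{\left(z,Z \right)} = \frac{i \sqrt{15}}{2}$ ($M{\left(z,Z \right)} = \sqrt{\frac{1}{4} - 4} = \sqrt{- \frac{15}{4}} = \frac{i \sqrt{15}}{2}$)
$M{\left(-1,1 \right)} \left(32 + 9\right) - S{\left(13,-1 \right)} = \frac{i \sqrt{15}}{2} \left(32 + 9\right) - - (-32 + 13) = \frac{i \sqrt{15}}{2} \cdot 41 - \left(-1\right) \left(-19\right) = \frac{41 i \sqrt{15}}{2} - 19 = -19 + \frac{41 i \sqrt{15}}{2}$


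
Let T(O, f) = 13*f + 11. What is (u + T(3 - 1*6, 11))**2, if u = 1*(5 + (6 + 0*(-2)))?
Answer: 27225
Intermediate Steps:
T(O, f) = 11 + 13*f
u = 11 (u = 1*(5 + (6 + 0)) = 1*(5 + 6) = 1*11 = 11)
(u + T(3 - 1*6, 11))**2 = (11 + (11 + 13*11))**2 = (11 + (11 + 143))**2 = (11 + 154)**2 = 165**2 = 27225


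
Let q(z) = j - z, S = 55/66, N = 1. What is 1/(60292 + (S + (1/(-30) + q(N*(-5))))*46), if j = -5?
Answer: 5/301644 ≈ 1.6576e-5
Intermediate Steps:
S = 5/6 (S = 55*(1/66) = 5/6 ≈ 0.83333)
q(z) = -5 - z
1/(60292 + (S + (1/(-30) + q(N*(-5))))*46) = 1/(60292 + (5/6 + (1/(-30) + (-5 - (-5))))*46) = 1/(60292 + (5/6 + (-1/30 + (-5 - 1*(-5))))*46) = 1/(60292 + (5/6 + (-1/30 + (-5 + 5)))*46) = 1/(60292 + (5/6 + (-1/30 + 0))*46) = 1/(60292 + (5/6 - 1/30)*46) = 1/(60292 + (4/5)*46) = 1/(60292 + 184/5) = 1/(301644/5) = 5/301644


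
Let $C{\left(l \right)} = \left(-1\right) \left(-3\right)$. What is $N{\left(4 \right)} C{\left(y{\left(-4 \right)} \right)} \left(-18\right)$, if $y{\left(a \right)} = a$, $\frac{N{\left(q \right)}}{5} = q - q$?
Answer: $0$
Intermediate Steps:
$N{\left(q \right)} = 0$ ($N{\left(q \right)} = 5 \left(q - q\right) = 5 \cdot 0 = 0$)
$C{\left(l \right)} = 3$
$N{\left(4 \right)} C{\left(y{\left(-4 \right)} \right)} \left(-18\right) = 0 \cdot 3 \left(-18\right) = 0 \left(-18\right) = 0$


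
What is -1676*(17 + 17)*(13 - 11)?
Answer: -113968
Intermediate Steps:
-1676*(17 + 17)*(13 - 11) = -56984*2 = -1676*68 = -113968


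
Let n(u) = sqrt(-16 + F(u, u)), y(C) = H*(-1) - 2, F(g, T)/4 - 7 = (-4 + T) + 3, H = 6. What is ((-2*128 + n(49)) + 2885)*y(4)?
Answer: -21032 - 16*sqrt(51) ≈ -21146.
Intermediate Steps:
F(g, T) = 24 + 4*T (F(g, T) = 28 + 4*((-4 + T) + 3) = 28 + 4*(-1 + T) = 28 + (-4 + 4*T) = 24 + 4*T)
y(C) = -8 (y(C) = 6*(-1) - 2 = -6 - 2 = -8)
n(u) = sqrt(8 + 4*u) (n(u) = sqrt(-16 + (24 + 4*u)) = sqrt(8 + 4*u))
((-2*128 + n(49)) + 2885)*y(4) = ((-2*128 + 2*sqrt(2 + 49)) + 2885)*(-8) = ((-256 + 2*sqrt(51)) + 2885)*(-8) = (2629 + 2*sqrt(51))*(-8) = -21032 - 16*sqrt(51)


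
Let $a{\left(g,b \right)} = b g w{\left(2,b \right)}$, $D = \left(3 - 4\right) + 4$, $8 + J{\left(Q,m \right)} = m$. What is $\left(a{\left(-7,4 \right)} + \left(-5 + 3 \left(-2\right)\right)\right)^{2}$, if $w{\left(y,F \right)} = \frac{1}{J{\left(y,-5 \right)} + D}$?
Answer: $\frac{1681}{25} \approx 67.24$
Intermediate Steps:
$J{\left(Q,m \right)} = -8 + m$
$D = 3$ ($D = -1 + 4 = 3$)
$w{\left(y,F \right)} = - \frac{1}{10}$ ($w{\left(y,F \right)} = \frac{1}{\left(-8 - 5\right) + 3} = \frac{1}{-13 + 3} = \frac{1}{-10} = - \frac{1}{10}$)
$a{\left(g,b \right)} = - \frac{b g}{10}$ ($a{\left(g,b \right)} = b g \left(- \frac{1}{10}\right) = - \frac{b g}{10}$)
$\left(a{\left(-7,4 \right)} + \left(-5 + 3 \left(-2\right)\right)\right)^{2} = \left(\left(- \frac{1}{10}\right) 4 \left(-7\right) + \left(-5 + 3 \left(-2\right)\right)\right)^{2} = \left(\frac{14}{5} - 11\right)^{2} = \left(- \frac{41}{5}\right)^{2} = \frac{1681}{25}$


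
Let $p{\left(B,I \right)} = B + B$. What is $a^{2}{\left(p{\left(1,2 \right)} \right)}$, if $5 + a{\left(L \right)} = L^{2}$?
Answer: $1$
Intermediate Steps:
$p{\left(B,I \right)} = 2 B$
$a{\left(L \right)} = -5 + L^{2}$
$a^{2}{\left(p{\left(1,2 \right)} \right)} = \left(-5 + \left(2 \cdot 1\right)^{2}\right)^{2} = \left(-5 + 2^{2}\right)^{2} = \left(-5 + 4\right)^{2} = \left(-1\right)^{2} = 1$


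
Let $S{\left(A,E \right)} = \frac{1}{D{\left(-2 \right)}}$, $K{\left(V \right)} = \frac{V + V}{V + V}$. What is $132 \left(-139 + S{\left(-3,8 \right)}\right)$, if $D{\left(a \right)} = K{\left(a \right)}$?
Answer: $-18216$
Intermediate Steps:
$K{\left(V \right)} = 1$ ($K{\left(V \right)} = \frac{2 V}{2 V} = 2 V \frac{1}{2 V} = 1$)
$D{\left(a \right)} = 1$
$S{\left(A,E \right)} = 1$ ($S{\left(A,E \right)} = 1^{-1} = 1$)
$132 \left(-139 + S{\left(-3,8 \right)}\right) = 132 \left(-139 + 1\right) = 132 \left(-138\right) = -18216$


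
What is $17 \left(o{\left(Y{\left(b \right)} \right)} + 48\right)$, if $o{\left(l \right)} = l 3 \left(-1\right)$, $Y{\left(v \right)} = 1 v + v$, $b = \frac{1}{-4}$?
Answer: $\frac{1683}{2} \approx 841.5$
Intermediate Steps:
$b = - \frac{1}{4} \approx -0.25$
$Y{\left(v \right)} = 2 v$ ($Y{\left(v \right)} = v + v = 2 v$)
$o{\left(l \right)} = - 3 l$ ($o{\left(l \right)} = 3 l \left(-1\right) = - 3 l$)
$17 \left(o{\left(Y{\left(b \right)} \right)} + 48\right) = 17 \left(- 3 \cdot 2 \left(- \frac{1}{4}\right) + 48\right) = 17 \left(\left(-3\right) \left(- \frac{1}{2}\right) + 48\right) = 17 \left(\frac{3}{2} + 48\right) = 17 \cdot \frac{99}{2} = \frac{1683}{2}$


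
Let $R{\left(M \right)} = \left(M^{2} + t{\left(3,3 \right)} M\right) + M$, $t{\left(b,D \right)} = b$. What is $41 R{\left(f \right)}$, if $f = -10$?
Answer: $2460$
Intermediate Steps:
$R{\left(M \right)} = M^{2} + 4 M$ ($R{\left(M \right)} = \left(M^{2} + 3 M\right) + M = M^{2} + 4 M$)
$41 R{\left(f \right)} = 41 \left(- 10 \left(4 - 10\right)\right) = 41 \left(\left(-10\right) \left(-6\right)\right) = 41 \cdot 60 = 2460$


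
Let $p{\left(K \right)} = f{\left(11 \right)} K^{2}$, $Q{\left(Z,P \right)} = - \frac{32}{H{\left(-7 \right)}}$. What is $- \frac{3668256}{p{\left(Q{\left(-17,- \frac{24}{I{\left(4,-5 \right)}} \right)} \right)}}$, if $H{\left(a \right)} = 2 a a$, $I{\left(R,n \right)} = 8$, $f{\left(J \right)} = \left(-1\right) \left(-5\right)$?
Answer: $- \frac{275233833}{40} \approx -6.8808 \cdot 10^{6}$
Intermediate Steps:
$f{\left(J \right)} = 5$
$H{\left(a \right)} = 2 a^{2}$
$Q{\left(Z,P \right)} = - \frac{16}{49}$ ($Q{\left(Z,P \right)} = - \frac{32}{2 \left(-7\right)^{2}} = - \frac{32}{2 \cdot 49} = - \frac{32}{98} = \left(-32\right) \frac{1}{98} = - \frac{16}{49}$)
$p{\left(K \right)} = 5 K^{2}$
$- \frac{3668256}{p{\left(Q{\left(-17,- \frac{24}{I{\left(4,-5 \right)}} \right)} \right)}} = - \frac{3668256}{5 \left(- \frac{16}{49}\right)^{2}} = - \frac{3668256}{5 \cdot \frac{256}{2401}} = - \frac{3668256}{\frac{1280}{2401}} = \left(-3668256\right) \frac{2401}{1280} = - \frac{275233833}{40}$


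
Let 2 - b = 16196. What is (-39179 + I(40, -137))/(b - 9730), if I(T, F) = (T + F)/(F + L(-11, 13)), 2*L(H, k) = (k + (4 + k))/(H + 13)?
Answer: 10147167/6714316 ≈ 1.5113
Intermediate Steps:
b = -16194 (b = 2 - 1*16196 = 2 - 16196 = -16194)
L(H, k) = (4 + 2*k)/(2*(13 + H)) (L(H, k) = ((k + (4 + k))/(H + 13))/2 = ((4 + 2*k)/(13 + H))/2 = (4 + 2*k)/(2*(13 + H)))
I(T, F) = (F + T)/(15/2 + F) (I(T, F) = (T + F)/(F + (2 + 13)/(13 - 11)) = (F + T)/(F + 15/2) = (F + T)/(15/2 + F))
(-39179 + I(40, -137))/(b - 9730) = (-39179 + 2*(-137 + 40)/(15 + 2*(-137)))/(-16194 - 9730) = (-39179 + 2*(-97)/(15 - 274))/(-25924) = (-39179 + 2*(-97)/(-259))*(-1/25924) = (-39179 + 2*(-1/259)*(-97))*(-1/25924) = (-39179 + 194/259)*(-1/25924) = -10147167/259*(-1/25924) = 10147167/6714316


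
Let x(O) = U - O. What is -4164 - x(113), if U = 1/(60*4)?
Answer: -972241/240 ≈ -4051.0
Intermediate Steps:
U = 1/240 ≈ 0.0041667
x(O) = 1/240 - O
-4164 - x(113) = -4164 - (1/240 - 1*113) = -4164 - (1/240 - 113) = -4164 - 1*(-27119/240) = -4164 + 27119/240 = -972241/240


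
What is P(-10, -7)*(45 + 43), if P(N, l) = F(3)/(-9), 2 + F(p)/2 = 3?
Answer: -176/9 ≈ -19.556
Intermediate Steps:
F(p) = 2 (F(p) = -4 + 2*3 = -4 + 6 = 2)
P(N, l) = -2/9 (P(N, l) = 2/(-9) = 2*(-⅑) = -2/9)
P(-10, -7)*(45 + 43) = -2*(45 + 43)/9 = -2/9*88 = -176/9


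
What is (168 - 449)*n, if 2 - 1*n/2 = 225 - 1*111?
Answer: 62944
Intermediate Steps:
n = -224 (n = 4 - 2*(225 - 1*111) = 4 - 2*(225 - 111) = 4 - 2*114 = 4 - 228 = -224)
(168 - 449)*n = (168 - 449)*(-224) = -281*(-224) = 62944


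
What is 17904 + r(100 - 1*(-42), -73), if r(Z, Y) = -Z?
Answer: 17762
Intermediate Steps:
17904 + r(100 - 1*(-42), -73) = 17904 - (100 - 1*(-42)) = 17904 - (100 + 42) = 17904 - 1*142 = 17904 - 142 = 17762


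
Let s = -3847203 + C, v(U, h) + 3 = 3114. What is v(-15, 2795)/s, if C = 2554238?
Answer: -3111/1292965 ≈ -0.0024061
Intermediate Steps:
v(U, h) = 3111 (v(U, h) = -3 + 3114 = 3111)
s = -1292965 (s = -3847203 + 2554238 = -1292965)
v(-15, 2795)/s = 3111/(-1292965) = 3111*(-1/1292965) = -3111/1292965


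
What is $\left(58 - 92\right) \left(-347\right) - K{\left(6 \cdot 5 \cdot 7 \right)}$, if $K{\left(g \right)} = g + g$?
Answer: $11378$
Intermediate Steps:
$K{\left(g \right)} = 2 g$
$\left(58 - 92\right) \left(-347\right) - K{\left(6 \cdot 5 \cdot 7 \right)} = \left(58 - 92\right) \left(-347\right) - 2 \cdot 6 \cdot 5 \cdot 7 = \left(-34\right) \left(-347\right) - 2 \cdot 30 \cdot 7 = 11798 - 2 \cdot 210 = 11798 - 420 = 11378$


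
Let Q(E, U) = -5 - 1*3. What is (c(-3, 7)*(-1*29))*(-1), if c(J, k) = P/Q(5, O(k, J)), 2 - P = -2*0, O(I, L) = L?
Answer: -29/4 ≈ -7.2500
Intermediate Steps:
Q(E, U) = -8 (Q(E, U) = -5 - 3 = -8)
P = 2 (P = 2 - (-2)*0 = 2 - 1*0 = 2 + 0 = 2)
c(J, k) = -¼ (c(J, k) = 2/(-8) = 2*(-⅛) = -¼)
(c(-3, 7)*(-1*29))*(-1) = -(-1)*29/4*(-1) = -¼*(-29)*(-1) = (29/4)*(-1) = -29/4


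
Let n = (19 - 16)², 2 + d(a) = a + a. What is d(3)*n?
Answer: 36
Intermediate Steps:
d(a) = -2 + 2*a (d(a) = -2 + (a + a) = -2 + 2*a)
n = 9 (n = 3² = 9)
d(3)*n = (-2 + 2*3)*9 = (-2 + 6)*9 = 4*9 = 36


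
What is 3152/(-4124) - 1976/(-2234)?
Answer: 138432/1151627 ≈ 0.12021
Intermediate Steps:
3152/(-4124) - 1976/(-2234) = 3152*(-1/4124) - 1976*(-1/2234) = -788/1031 + 988/1117 = 138432/1151627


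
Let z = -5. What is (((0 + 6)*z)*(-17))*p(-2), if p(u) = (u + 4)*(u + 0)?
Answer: -2040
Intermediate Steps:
p(u) = u*(4 + u) (p(u) = (4 + u)*u = u*(4 + u))
(((0 + 6)*z)*(-17))*p(-2) = (((0 + 6)*(-5))*(-17))*(-2*(4 - 2)) = ((6*(-5))*(-17))*(-2*2) = -30*(-17)*(-4) = 510*(-4) = -2040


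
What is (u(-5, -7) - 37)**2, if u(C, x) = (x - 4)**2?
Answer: 7056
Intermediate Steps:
u(C, x) = (-4 + x)**2
(u(-5, -7) - 37)**2 = ((-4 - 7)**2 - 37)**2 = ((-11)**2 - 37)**2 = (121 - 37)**2 = 84**2 = 7056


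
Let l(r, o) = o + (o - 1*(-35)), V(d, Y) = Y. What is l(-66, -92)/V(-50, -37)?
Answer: 149/37 ≈ 4.0270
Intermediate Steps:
l(r, o) = 35 + 2*o (l(r, o) = o + (o + 35) = o + (35 + o) = 35 + 2*o)
l(-66, -92)/V(-50, -37) = (35 + 2*(-92))/(-37) = (35 - 184)*(-1/37) = -149*(-1/37) = 149/37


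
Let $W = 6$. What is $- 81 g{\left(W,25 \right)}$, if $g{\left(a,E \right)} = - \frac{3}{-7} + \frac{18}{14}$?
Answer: $- \frac{972}{7} \approx -138.86$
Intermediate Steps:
$g{\left(a,E \right)} = \frac{12}{7}$ ($g{\left(a,E \right)} = \left(-3\right) \left(- \frac{1}{7}\right) + 18 \cdot \frac{1}{14} = \frac{3}{7} + \frac{9}{7} = \frac{12}{7}$)
$- 81 g{\left(W,25 \right)} = \left(-81\right) \frac{12}{7} = - \frac{972}{7}$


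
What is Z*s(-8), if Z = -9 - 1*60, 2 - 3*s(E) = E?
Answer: -230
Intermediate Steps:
s(E) = ⅔ - E/3
Z = -69 (Z = -9 - 60 = -69)
Z*s(-8) = -69*(⅔ - ⅓*(-8)) = -69*(⅔ + 8/3) = -69*10/3 = -230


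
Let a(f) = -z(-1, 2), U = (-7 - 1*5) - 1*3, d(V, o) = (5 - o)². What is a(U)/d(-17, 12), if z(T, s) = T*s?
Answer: 2/49 ≈ 0.040816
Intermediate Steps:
U = -15 (U = (-7 - 5) - 3 = -12 - 3 = -15)
a(f) = 2 (a(f) = -(-1)*2 = -1*(-2) = 2)
a(U)/d(-17, 12) = 2/((-5 + 12)²) = 2/(7²) = 2/49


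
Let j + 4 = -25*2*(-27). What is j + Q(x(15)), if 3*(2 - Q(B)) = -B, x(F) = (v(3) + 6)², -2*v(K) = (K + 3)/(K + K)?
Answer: 16297/12 ≈ 1358.1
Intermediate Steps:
v(K) = -(3 + K)/(4*K) (v(K) = -(K + 3)/(2*(K + K)) = -(3 + K)/(2*(2*K)) = -(3 + K)*1/(2*K)/2 = -(3 + K)/(4*K))
x(F) = 121/4 (x(F) = ((¼)*(-3 - 1*3)/3 + 6)² = ((¼)*(⅓)*(-3 - 3) + 6)² = ((¼)*(⅓)*(-6) + 6)² = (-½ + 6)² = (11/2)² = 121/4)
Q(B) = 2 + B/3 (Q(B) = 2 - (-1)*B/3 = 2 + B/3)
j = 1346 (j = -4 - 25*2*(-27) = -4 - 50*(-27) = -4 + 1350 = 1346)
j + Q(x(15)) = 1346 + (2 + (⅓)*(121/4)) = 1346 + (2 + 121/12) = 1346 + 145/12 = 16297/12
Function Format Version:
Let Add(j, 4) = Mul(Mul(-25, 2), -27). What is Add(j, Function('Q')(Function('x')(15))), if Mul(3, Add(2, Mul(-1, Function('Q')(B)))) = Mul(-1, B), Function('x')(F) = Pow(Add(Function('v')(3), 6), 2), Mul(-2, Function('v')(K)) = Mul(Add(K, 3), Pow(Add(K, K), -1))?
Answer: Rational(16297, 12) ≈ 1358.1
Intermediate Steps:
Function('v')(K) = Mul(Rational(-1, 4), Pow(K, -1), Add(3, K)) (Function('v')(K) = Mul(Rational(-1, 2), Mul(Add(K, 3), Pow(Add(K, K), -1))) = Mul(Rational(-1, 2), Mul(Add(3, K), Pow(Mul(2, K), -1))) = Mul(Rational(-1, 2), Mul(Add(3, K), Mul(Rational(1, 2), Pow(K, -1)))) = Mul(Rational(-1, 2), Mul(Rational(1, 2), Pow(K, -1), Add(3, K))) = Mul(Rational(-1, 4), Pow(K, -1), Add(3, K)))
Function('x')(F) = Rational(121, 4) (Function('x')(F) = Pow(Add(Mul(Rational(1, 4), Pow(3, -1), Add(-3, Mul(-1, 3))), 6), 2) = Pow(Add(Mul(Rational(1, 4), Rational(1, 3), Add(-3, -3)), 6), 2) = Pow(Add(Mul(Rational(1, 4), Rational(1, 3), -6), 6), 2) = Pow(Add(Rational(-1, 2), 6), 2) = Pow(Rational(11, 2), 2) = Rational(121, 4))
Function('Q')(B) = Add(2, Mul(Rational(1, 3), B)) (Function('Q')(B) = Add(2, Mul(Rational(-1, 3), Mul(-1, B))) = Add(2, Mul(Rational(1, 3), B)))
j = 1346 (j = Add(-4, Mul(Mul(-25, 2), -27)) = Add(-4, Mul(-50, -27)) = Add(-4, 1350) = 1346)
Add(j, Function('Q')(Function('x')(15))) = Add(1346, Add(2, Mul(Rational(1, 3), Rational(121, 4)))) = Add(1346, Add(2, Rational(121, 12))) = Add(1346, Rational(145, 12)) = Rational(16297, 12)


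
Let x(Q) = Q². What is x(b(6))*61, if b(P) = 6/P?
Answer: 61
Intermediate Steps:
x(b(6))*61 = (6/6)²*61 = (6*(⅙))²*61 = 1²*61 = 1*61 = 61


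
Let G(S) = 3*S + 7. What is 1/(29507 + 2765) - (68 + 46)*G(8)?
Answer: -114049247/32272 ≈ -3534.0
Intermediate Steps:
G(S) = 7 + 3*S
1/(29507 + 2765) - (68 + 46)*G(8) = 1/(29507 + 2765) - (68 + 46)*(7 + 3*8) = 1/32272 - 114*(7 + 24) = 1/32272 - 114*31 = 1/32272 - 1*3534 = 1/32272 - 3534 = -114049247/32272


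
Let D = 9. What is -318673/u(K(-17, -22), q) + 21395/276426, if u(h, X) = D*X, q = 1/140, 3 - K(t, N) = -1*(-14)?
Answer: -1370281131685/276426 ≈ -4.9571e+6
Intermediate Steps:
K(t, N) = -11 (K(t, N) = 3 - (-1)*(-14) = 3 - 1*14 = 3 - 14 = -11)
q = 1/140 ≈ 0.0071429
u(h, X) = 9*X
-318673/u(K(-17, -22), q) + 21395/276426 = -318673/(9*(1/140)) + 21395/276426 = -318673/9/140 + 21395*(1/276426) = -318673*140/9 + 21395/276426 = -44614220/9 + 21395/276426 = -1370281131685/276426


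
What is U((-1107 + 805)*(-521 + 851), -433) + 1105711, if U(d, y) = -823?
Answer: 1104888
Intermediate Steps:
U((-1107 + 805)*(-521 + 851), -433) + 1105711 = -823 + 1105711 = 1104888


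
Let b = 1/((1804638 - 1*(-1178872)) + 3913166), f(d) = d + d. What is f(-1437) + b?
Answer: -19821046823/6896676 ≈ -2874.0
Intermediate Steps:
f(d) = 2*d
b = 1/6896676 (b = 1/((1804638 + 1178872) + 3913166) = 1/(2983510 + 3913166) = 1/6896676 ≈ 1.4500e-7)
f(-1437) + b = 2*(-1437) + 1/6896676 = -2874 + 1/6896676 = -19821046823/6896676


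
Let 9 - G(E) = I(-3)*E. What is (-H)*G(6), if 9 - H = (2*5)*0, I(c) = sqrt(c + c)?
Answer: -81 + 54*I*sqrt(6) ≈ -81.0 + 132.27*I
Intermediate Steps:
I(c) = sqrt(2)*sqrt(c) (I(c) = sqrt(2*c) = sqrt(2)*sqrt(c))
H = 9 (H = 9 - 2*5*0 = 9 - 10*0 = 9 - 1*0 = 9 + 0 = 9)
G(E) = 9 - I*E*sqrt(6) (G(E) = 9 - sqrt(2)*sqrt(-3)*E = 9 - sqrt(2)*(I*sqrt(3))*E = 9 - I*sqrt(6)*E = 9 - I*E*sqrt(6))
(-H)*G(6) = (-1*9)*(9 - 1*I*6*sqrt(6)) = -9*(9 - 6*I*sqrt(6)) = -81 + 54*I*sqrt(6)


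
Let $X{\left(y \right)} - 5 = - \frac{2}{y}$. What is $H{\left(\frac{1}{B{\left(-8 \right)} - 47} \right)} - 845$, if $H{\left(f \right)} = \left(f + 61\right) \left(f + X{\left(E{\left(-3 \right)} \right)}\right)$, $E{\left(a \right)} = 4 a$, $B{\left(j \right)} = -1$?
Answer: $- \frac{1223911}{2304} \approx -531.21$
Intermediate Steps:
$X{\left(y \right)} = 5 - \frac{2}{y}$
$H{\left(f \right)} = \left(61 + f\right) \left(\frac{31}{6} + f\right)$ ($H{\left(f \right)} = \left(f + 61\right) \left(f + \left(5 - \frac{2}{4 \left(-3\right)}\right)\right) = \left(61 + f\right) \left(f + \left(5 - \frac{2}{-12}\right)\right) = \left(61 + f\right) \left(f + \left(5 - - \frac{1}{6}\right)\right) = \left(61 + f\right) \left(f + \left(5 + \frac{1}{6}\right)\right) = \left(61 + f\right) \left(f + \frac{31}{6}\right) = \left(61 + f\right) \left(\frac{31}{6} + f\right)$)
$H{\left(\frac{1}{B{\left(-8 \right)} - 47} \right)} - 845 = \left(\frac{1891}{6} + \left(\frac{1}{-1 - 47}\right)^{2} + \frac{397}{6 \left(-1 - 47\right)}\right) - 845 = \left(\frac{1891}{6} + \left(\frac{1}{-48}\right)^{2} + \frac{397}{6 \left(-48\right)}\right) - 845 = \left(\frac{1891}{6} + \left(- \frac{1}{48}\right)^{2} + \frac{397}{6} \left(- \frac{1}{48}\right)\right) - 845 = \left(\frac{1891}{6} + \frac{1}{2304} - \frac{397}{288}\right) - 845 = \frac{722969}{2304} - 845 = - \frac{1223911}{2304}$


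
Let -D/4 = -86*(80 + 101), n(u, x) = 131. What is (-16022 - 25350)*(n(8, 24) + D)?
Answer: -2581405940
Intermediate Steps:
D = 62264 (D = -(-344)*(80 + 101) = -(-344)*181 = -4*(-15566) = 62264)
(-16022 - 25350)*(n(8, 24) + D) = (-16022 - 25350)*(131 + 62264) = -41372*62395 = -2581405940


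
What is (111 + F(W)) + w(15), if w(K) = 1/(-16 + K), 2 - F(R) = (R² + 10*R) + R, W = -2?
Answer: 130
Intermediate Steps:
F(R) = 2 - R² - 11*R (F(R) = 2 - ((R² + 10*R) + R) = 2 - (R² + 11*R) = 2 + (-R² - 11*R) = 2 - R² - 11*R)
(111 + F(W)) + w(15) = (111 + (2 - 1*(-2)² - 11*(-2))) + 1/(-16 + 15) = (111 + (2 - 1*4 + 22)) + 1/(-1) = (111 + (2 - 4 + 22)) - 1 = (111 + 20) - 1 = 131 - 1 = 130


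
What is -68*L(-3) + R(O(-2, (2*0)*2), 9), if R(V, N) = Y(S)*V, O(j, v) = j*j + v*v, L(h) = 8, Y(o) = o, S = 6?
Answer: -520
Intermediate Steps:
O(j, v) = j**2 + v**2
R(V, N) = 6*V
-68*L(-3) + R(O(-2, (2*0)*2), 9) = -68*8 + 6*((-2)**2 + ((2*0)*2)**2) = -544 + 6*(4 + (0*2)**2) = -544 + 6*(4 + 0**2) = -544 + 6*(4 + 0) = -544 + 6*4 = -544 + 24 = -520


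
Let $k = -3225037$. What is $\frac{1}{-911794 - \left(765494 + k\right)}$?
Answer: $\frac{1}{1547749} \approx 6.461 \cdot 10^{-7}$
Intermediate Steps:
$\frac{1}{-911794 - \left(765494 + k\right)} = \frac{1}{-911794 - -2459543} = \frac{1}{-911794 + \left(-765494 + 3225037\right)} = \frac{1}{-911794 + 2459543} = \frac{1}{1547749}$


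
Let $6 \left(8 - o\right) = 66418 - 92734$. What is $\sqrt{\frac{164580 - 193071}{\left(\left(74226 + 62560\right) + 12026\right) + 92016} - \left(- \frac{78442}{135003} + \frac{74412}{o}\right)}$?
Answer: $\frac{i \sqrt{81740255666240344195869}}{70443755382} \approx 4.0586 i$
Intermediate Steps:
$o = 4394$ ($o = 8 - \frac{66418 - 92734}{6} = 8 - -4386 = 8 + 4386 = 4394$)
$\sqrt{\frac{164580 - 193071}{\left(\left(74226 + 62560\right) + 12026\right) + 92016} - \left(- \frac{78442}{135003} + \frac{74412}{o}\right)} = \sqrt{\frac{164580 - 193071}{\left(\left(74226 + 62560\right) + 12026\right) + 92016} - \left(- \frac{78442}{135003} + \frac{2862}{169}\right)} = \sqrt{- \frac{28491}{\left(136786 + 12026\right) + 92016} - \frac{373121888}{22815507}} = \sqrt{- \frac{28491}{148812 + 92016} + \left(\frac{78442}{135003} - \frac{2862}{169}\right)} = \sqrt{- \frac{28491}{240828} - \frac{373121888}{22815507}} = \sqrt{\left(-28491\right) \frac{1}{240828} - \frac{373121888}{22815507}} = \sqrt{- \frac{9497}{80276} - \frac{373121888}{22815507}} = \sqrt{- \frac{30169411551067}{1831537639932}} = \frac{i \sqrt{81740255666240344195869}}{70443755382}$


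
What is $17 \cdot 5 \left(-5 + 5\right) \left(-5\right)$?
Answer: $0$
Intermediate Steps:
$17 \cdot 5 \left(-5 + 5\right) \left(-5\right) = 17 \cdot 5 \cdot 0 \left(-5\right) = 17 \cdot 0 \left(-5\right) = 0 \left(-5\right) = 0$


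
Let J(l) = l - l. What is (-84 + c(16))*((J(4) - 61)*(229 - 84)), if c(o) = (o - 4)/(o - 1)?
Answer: 735904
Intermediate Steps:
J(l) = 0
c(o) = (-4 + o)/(-1 + o)
(-84 + c(16))*((J(4) - 61)*(229 - 84)) = (-84 + (-4 + 16)/(-1 + 16))*((0 - 61)*(229 - 84)) = (-84 + 12/15)*(-61*145) = (-84 + (1/15)*12)*(-8845) = (-84 + ⅘)*(-8845) = -416/5*(-8845) = 735904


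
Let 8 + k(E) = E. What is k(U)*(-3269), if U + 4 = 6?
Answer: 19614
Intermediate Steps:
U = 2 (U = -4 + 6 = 2)
k(E) = -8 + E
k(U)*(-3269) = (-8 + 2)*(-3269) = -6*(-3269) = 19614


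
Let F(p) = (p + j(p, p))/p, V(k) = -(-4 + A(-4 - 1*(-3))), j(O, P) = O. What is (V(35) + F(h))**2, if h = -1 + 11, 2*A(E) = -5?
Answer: 289/4 ≈ 72.250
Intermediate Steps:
A(E) = -5/2 (A(E) = (1/2)*(-5) = -5/2)
V(k) = 13/2 (V(k) = -(-4 - 5/2) = -1*(-13/2) = 13/2)
h = 10
F(p) = 2 (F(p) = (p + p)/p = (2*p)/p = 2)
(V(35) + F(h))**2 = (13/2 + 2)**2 = (17/2)**2 = 289/4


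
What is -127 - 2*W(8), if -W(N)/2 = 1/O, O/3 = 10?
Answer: -1903/15 ≈ -126.87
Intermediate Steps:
O = 30 (O = 3*10 = 30)
W(N) = -1/15 (W(N) = -2/30 = -2*1/30 = -1/15)
-127 - 2*W(8) = -127 - 2*(-1/15) = -127 + 2/15 = -1903/15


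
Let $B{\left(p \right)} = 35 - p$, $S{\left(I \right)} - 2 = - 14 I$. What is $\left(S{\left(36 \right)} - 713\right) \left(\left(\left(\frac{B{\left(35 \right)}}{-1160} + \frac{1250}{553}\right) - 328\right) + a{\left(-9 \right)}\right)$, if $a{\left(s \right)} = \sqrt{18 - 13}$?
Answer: $\frac{218862810}{553} - 1215 \sqrt{5} \approx 3.9306 \cdot 10^{5}$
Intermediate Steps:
$S{\left(I \right)} = 2 - 14 I$
$a{\left(s \right)} = \sqrt{5}$
$\left(S{\left(36 \right)} - 713\right) \left(\left(\left(\frac{B{\left(35 \right)}}{-1160} + \frac{1250}{553}\right) - 328\right) + a{\left(-9 \right)}\right) = \left(\left(2 - 504\right) - 713\right) \left(\left(\left(\frac{35 - 35}{-1160} + \frac{1250}{553}\right) - 328\right) + \sqrt{5}\right) = \left(\left(2 - 504\right) - 713\right) \left(\left(\left(\left(35 - 35\right) \left(- \frac{1}{1160}\right) + 1250 \cdot \frac{1}{553}\right) - 328\right) + \sqrt{5}\right) = \left(-502 - 713\right) \left(\left(\left(0 \left(- \frac{1}{1160}\right) + \frac{1250}{553}\right) - 328\right) + \sqrt{5}\right) = - 1215 \left(\left(\left(0 + \frac{1250}{553}\right) - 328\right) + \sqrt{5}\right) = - 1215 \left(\left(\frac{1250}{553} - 328\right) + \sqrt{5}\right) = - 1215 \left(- \frac{180134}{553} + \sqrt{5}\right) = \frac{218862810}{553} - 1215 \sqrt{5}$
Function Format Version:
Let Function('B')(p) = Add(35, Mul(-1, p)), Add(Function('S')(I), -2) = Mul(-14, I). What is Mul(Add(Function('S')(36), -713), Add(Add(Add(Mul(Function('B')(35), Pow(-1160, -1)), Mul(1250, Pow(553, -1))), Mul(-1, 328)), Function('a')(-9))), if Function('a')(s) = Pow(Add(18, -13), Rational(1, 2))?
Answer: Add(Rational(218862810, 553), Mul(-1215, Pow(5, Rational(1, 2)))) ≈ 3.9306e+5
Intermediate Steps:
Function('S')(I) = Add(2, Mul(-14, I))
Function('a')(s) = Pow(5, Rational(1, 2))
Mul(Add(Function('S')(36), -713), Add(Add(Add(Mul(Function('B')(35), Pow(-1160, -1)), Mul(1250, Pow(553, -1))), Mul(-1, 328)), Function('a')(-9))) = Mul(Add(Add(2, Mul(-14, 36)), -713), Add(Add(Add(Mul(Add(35, Mul(-1, 35)), Pow(-1160, -1)), Mul(1250, Pow(553, -1))), Mul(-1, 328)), Pow(5, Rational(1, 2)))) = Mul(Add(Add(2, -504), -713), Add(Add(Add(Mul(Add(35, -35), Rational(-1, 1160)), Mul(1250, Rational(1, 553))), -328), Pow(5, Rational(1, 2)))) = Mul(Add(-502, -713), Add(Add(Add(Mul(0, Rational(-1, 1160)), Rational(1250, 553)), -328), Pow(5, Rational(1, 2)))) = Mul(-1215, Add(Add(Add(0, Rational(1250, 553)), -328), Pow(5, Rational(1, 2)))) = Mul(-1215, Add(Add(Rational(1250, 553), -328), Pow(5, Rational(1, 2)))) = Mul(-1215, Add(Rational(-180134, 553), Pow(5, Rational(1, 2)))) = Add(Rational(218862810, 553), Mul(-1215, Pow(5, Rational(1, 2))))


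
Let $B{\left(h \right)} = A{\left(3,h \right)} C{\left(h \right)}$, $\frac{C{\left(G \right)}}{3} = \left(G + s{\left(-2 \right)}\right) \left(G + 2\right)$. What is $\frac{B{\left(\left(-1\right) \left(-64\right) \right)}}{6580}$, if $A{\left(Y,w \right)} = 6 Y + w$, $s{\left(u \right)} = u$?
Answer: $\frac{251658}{1645} \approx 152.98$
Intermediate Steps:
$A{\left(Y,w \right)} = w + 6 Y$
$C{\left(G \right)} = 3 \left(-2 + G\right) \left(2 + G\right)$ ($C{\left(G \right)} = 3 \left(G - 2\right) \left(G + 2\right) = 3 \left(-2 + G\right) \left(2 + G\right)$)
$B{\left(h \right)} = \left(-12 + 3 h^{2}\right) \left(18 + h\right)$ ($B{\left(h \right)} = \left(h + 6 \cdot 3\right) \left(-12 + 3 h^{2}\right) = \left(h + 18\right) \left(-12 + 3 h^{2}\right) = \left(18 + h\right) \left(-12 + 3 h^{2}\right) = \left(-12 + 3 h^{2}\right) \left(18 + h\right)$)
$\frac{B{\left(\left(-1\right) \left(-64\right) \right)}}{6580} = \frac{3 \left(-4 + \left(\left(-1\right) \left(-64\right)\right)^{2}\right) \left(18 - -64\right)}{6580} = 3 \left(-4 + 64^{2}\right) \left(18 + 64\right) \frac{1}{6580} = 3 \left(-4 + 4096\right) 82 \cdot \frac{1}{6580} = 3 \cdot 4092 \cdot 82 \cdot \frac{1}{6580} = 1006632 \cdot \frac{1}{6580} = \frac{251658}{1645}$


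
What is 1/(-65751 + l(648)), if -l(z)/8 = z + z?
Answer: -1/76119 ≈ -1.3137e-5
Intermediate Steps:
l(z) = -16*z (l(z) = -8*(z + z) = -16*z)
1/(-65751 + l(648)) = 1/(-65751 - 16*648) = 1/(-65751 - 10368) = 1/(-76119) = -1/76119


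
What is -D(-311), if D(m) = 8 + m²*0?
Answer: -8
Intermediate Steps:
D(m) = 8 (D(m) = 8 + 0 = 8)
-D(-311) = -1*8 = -8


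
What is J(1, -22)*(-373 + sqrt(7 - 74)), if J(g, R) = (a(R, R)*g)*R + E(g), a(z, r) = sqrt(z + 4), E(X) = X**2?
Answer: -(1 - 66*I*sqrt(2))*(373 - I*sqrt(67)) ≈ 391.01 + 34823.0*I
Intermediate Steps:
a(z, r) = sqrt(4 + z)
J(g, R) = g**2 + R*g*sqrt(4 + R) (J(g, R) = (sqrt(4 + R)*g)*R + g**2 = (g*sqrt(4 + R))*R + g**2 = R*g*sqrt(4 + R) + g**2 = g**2 + R*g*sqrt(4 + R))
J(1, -22)*(-373 + sqrt(7 - 74)) = (1*(1 - 22*sqrt(4 - 22)))*(-373 + sqrt(7 - 74)) = (1*(1 - 66*I*sqrt(2)))*(-373 + sqrt(-67)) = (1*(1 - 66*I*sqrt(2)))*(-373 + I*sqrt(67)) = (1 - 66*I*sqrt(2))*(-373 + I*sqrt(67))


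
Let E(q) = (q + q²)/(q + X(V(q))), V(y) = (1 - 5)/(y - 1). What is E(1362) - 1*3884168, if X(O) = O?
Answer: -3598735100669/926839 ≈ -3.8828e+6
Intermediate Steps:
V(y) = -4/(-1 + y)
E(q) = (q + q²)/(q - 4/(-1 + q))
E(1362) - 1*3884168 = (1362³ - 1*1362)/(-4 + 1362² - 1*1362) - 1*3884168 = (2526569928 - 1362)/(-4 + 1855044 - 1362) - 3884168 = 2526568566/1853678 - 3884168 = (1/1853678)*2526568566 - 3884168 = 1263284283/926839 - 3884168 = -3598735100669/926839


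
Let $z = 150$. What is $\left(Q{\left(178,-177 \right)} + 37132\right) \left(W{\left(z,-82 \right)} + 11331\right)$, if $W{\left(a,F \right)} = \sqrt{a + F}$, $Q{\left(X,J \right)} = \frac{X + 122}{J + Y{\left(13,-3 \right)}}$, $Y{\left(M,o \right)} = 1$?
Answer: $\frac{18511828623}{44} + \frac{1633733 \sqrt{17}}{22} \approx 4.2103 \cdot 10^{8}$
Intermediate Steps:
$Q{\left(X,J \right)} = \frac{122 + X}{1 + J}$ ($Q{\left(X,J \right)} = \frac{X + 122}{J + 1} = \frac{122 + X}{1 + J}$)
$W{\left(a,F \right)} = \sqrt{F + a}$
$\left(Q{\left(178,-177 \right)} + 37132\right) \left(W{\left(z,-82 \right)} + 11331\right) = \left(\frac{122 + 178}{1 - 177} + 37132\right) \left(\sqrt{-82 + 150} + 11331\right) = \left(\frac{1}{-176} \cdot 300 + 37132\right) \left(\sqrt{68} + 11331\right) = \left(\left(- \frac{1}{176}\right) 300 + 37132\right) \left(2 \sqrt{17} + 11331\right) = \left(- \frac{75}{44} + 37132\right) \left(11331 + 2 \sqrt{17}\right) = \frac{1633733 \left(11331 + 2 \sqrt{17}\right)}{44} = \frac{18511828623}{44} + \frac{1633733 \sqrt{17}}{22}$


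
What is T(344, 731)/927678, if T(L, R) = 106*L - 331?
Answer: 36133/927678 ≈ 0.038950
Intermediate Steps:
T(L, R) = -331 + 106*L
T(344, 731)/927678 = (-331 + 106*344)/927678 = (-331 + 36464)*(1/927678) = 36133*(1/927678) = 36133/927678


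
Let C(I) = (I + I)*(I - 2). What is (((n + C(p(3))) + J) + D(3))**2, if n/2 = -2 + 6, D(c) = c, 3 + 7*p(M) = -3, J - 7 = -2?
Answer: 1048576/2401 ≈ 436.72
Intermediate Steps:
J = 5 (J = 7 - 2 = 5)
p(M) = -6/7 (p(M) = -3/7 + (1/7)*(-3) = -3/7 - 3/7 = -6/7)
C(I) = 2*I*(-2 + I) (C(I) = (2*I)*(-2 + I) = 2*I*(-2 + I))
n = 8 (n = 2*(-2 + 6) = 2*4 = 8)
(((n + C(p(3))) + J) + D(3))**2 = (((8 + 2*(-6/7)*(-2 - 6/7)) + 5) + 3)**2 = (((8 + 2*(-6/7)*(-20/7)) + 5) + 3)**2 = (((8 + 240/49) + 5) + 3)**2 = ((632/49 + 5) + 3)**2 = (877/49 + 3)**2 = (1024/49)**2 = 1048576/2401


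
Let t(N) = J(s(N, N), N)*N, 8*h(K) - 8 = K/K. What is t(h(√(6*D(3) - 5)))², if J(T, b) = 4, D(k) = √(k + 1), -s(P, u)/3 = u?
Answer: 81/4 ≈ 20.250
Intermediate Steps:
s(P, u) = -3*u
D(k) = √(1 + k)
h(K) = 9/8 (h(K) = 1 + (K/K)/8 = 1 + (⅛)*1 = 1 + ⅛ = 9/8)
t(N) = 4*N
t(h(√(6*D(3) - 5)))² = (4*(9/8))² = (9/2)² = 81/4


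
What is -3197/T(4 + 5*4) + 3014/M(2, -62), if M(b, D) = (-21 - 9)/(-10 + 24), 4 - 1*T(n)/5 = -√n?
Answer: -6521/6 - 3197*√6/20 ≈ -1478.4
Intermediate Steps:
T(n) = 20 + 5*√n (T(n) = 20 - (-5)*√n = 20 + 5*√n)
M(b, D) = -15/7 (M(b, D) = -30/14 = -30*1/14 = -15/7)
-3197/T(4 + 5*4) + 3014/M(2, -62) = -3197/(20 + 5*√(4 + 5*4)) + 3014/(-15/7) = -3197/(20 + 5*√(4 + 20)) + 3014*(-7/15) = -3197/(20 + 5*√24) - 21098/15 = -3197/(20 + 5*(2*√6)) - 21098/15 = -3197/(20 + 10*√6) - 21098/15 = -21098/15 - 3197/(20 + 10*√6)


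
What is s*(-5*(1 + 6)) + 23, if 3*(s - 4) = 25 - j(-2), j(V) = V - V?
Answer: -1226/3 ≈ -408.67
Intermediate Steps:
j(V) = 0
s = 37/3 (s = 4 + (25 - 1*0)/3 = 4 + (25 + 0)/3 = 4 + (1/3)*25 = 4 + 25/3 = 37/3 ≈ 12.333)
s*(-5*(1 + 6)) + 23 = 37*(-5*(1 + 6))/3 + 23 = 37*(-5*7)/3 + 23 = (37/3)*(-35) + 23 = -1295/3 + 23 = -1226/3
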